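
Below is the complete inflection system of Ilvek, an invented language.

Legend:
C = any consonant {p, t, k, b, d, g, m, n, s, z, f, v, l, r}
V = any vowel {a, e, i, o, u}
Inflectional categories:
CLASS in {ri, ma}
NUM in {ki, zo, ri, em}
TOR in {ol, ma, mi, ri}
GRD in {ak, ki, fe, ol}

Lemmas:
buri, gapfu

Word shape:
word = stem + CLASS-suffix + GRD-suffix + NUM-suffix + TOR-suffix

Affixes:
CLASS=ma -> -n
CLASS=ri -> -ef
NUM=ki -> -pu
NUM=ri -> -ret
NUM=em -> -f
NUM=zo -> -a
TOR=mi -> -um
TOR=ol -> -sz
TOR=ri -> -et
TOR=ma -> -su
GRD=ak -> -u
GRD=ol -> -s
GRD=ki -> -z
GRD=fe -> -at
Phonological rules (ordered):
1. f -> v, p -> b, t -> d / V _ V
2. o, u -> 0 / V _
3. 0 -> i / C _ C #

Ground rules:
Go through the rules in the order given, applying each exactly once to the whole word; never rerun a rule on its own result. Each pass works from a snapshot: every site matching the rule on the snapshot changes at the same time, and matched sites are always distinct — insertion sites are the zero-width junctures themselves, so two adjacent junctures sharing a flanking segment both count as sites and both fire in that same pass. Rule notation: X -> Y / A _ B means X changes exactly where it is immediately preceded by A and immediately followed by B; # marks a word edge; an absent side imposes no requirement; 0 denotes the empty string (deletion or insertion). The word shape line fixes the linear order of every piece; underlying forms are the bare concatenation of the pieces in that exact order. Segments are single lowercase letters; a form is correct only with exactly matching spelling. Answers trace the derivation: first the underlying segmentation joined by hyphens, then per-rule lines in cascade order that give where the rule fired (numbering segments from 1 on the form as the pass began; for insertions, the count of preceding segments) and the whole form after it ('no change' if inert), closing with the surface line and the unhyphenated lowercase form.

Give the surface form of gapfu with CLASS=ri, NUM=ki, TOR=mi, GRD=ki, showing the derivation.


underlying: gapfu-ef-z-pu-um
1. f -> v, p -> b, t -> d / V _ V: no change
2. o, u -> 0 / V _: fires at position(s) 11: gapfuefzpum
3. 0 -> i / C _ C #: no change
surface: gapfuefzpum


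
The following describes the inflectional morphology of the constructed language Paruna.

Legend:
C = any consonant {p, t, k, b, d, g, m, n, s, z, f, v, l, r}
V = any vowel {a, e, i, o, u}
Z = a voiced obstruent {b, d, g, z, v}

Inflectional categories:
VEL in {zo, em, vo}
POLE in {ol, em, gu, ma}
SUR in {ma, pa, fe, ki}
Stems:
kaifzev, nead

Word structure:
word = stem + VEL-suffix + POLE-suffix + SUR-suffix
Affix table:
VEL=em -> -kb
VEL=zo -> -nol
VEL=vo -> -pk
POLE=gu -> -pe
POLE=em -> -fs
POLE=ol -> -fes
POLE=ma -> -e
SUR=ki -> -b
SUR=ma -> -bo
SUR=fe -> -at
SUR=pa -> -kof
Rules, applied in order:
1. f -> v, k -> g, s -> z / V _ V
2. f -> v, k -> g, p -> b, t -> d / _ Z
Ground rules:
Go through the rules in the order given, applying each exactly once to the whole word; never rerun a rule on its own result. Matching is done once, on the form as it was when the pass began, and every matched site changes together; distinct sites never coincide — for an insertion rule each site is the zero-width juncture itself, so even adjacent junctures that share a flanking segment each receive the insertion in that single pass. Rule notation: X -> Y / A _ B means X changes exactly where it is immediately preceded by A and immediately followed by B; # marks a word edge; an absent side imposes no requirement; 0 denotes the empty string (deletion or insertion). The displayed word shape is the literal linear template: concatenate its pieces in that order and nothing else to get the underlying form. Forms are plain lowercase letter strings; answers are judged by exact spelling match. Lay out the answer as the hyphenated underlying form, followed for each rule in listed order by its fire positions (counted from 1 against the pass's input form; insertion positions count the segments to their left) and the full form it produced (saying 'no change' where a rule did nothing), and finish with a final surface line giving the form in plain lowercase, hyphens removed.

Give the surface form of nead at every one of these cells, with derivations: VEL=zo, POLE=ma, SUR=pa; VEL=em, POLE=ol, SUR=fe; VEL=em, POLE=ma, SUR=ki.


cell VEL=zo, POLE=ma, SUR=pa:
underlying: nead-nol-e-kof
1. f -> v, k -> g, s -> z / V _ V: fires at position(s) 9: neadnolegof
2. f -> v, k -> g, p -> b, t -> d / _ Z: no change
surface: neadnolegof

cell VEL=em, POLE=ol, SUR=fe:
underlying: nead-kb-fes-at
1. f -> v, k -> g, s -> z / V _ V: fires at position(s) 9: neadkbfezat
2. f -> v, k -> g, p -> b, t -> d / _ Z: fires at position(s) 5: neadgbfezat
surface: neadgbfezat

cell VEL=em, POLE=ma, SUR=ki:
underlying: nead-kb-e-b
1. f -> v, k -> g, s -> z / V _ V: no change
2. f -> v, k -> g, p -> b, t -> d / _ Z: fires at position(s) 5: neadgbeb
surface: neadgbeb


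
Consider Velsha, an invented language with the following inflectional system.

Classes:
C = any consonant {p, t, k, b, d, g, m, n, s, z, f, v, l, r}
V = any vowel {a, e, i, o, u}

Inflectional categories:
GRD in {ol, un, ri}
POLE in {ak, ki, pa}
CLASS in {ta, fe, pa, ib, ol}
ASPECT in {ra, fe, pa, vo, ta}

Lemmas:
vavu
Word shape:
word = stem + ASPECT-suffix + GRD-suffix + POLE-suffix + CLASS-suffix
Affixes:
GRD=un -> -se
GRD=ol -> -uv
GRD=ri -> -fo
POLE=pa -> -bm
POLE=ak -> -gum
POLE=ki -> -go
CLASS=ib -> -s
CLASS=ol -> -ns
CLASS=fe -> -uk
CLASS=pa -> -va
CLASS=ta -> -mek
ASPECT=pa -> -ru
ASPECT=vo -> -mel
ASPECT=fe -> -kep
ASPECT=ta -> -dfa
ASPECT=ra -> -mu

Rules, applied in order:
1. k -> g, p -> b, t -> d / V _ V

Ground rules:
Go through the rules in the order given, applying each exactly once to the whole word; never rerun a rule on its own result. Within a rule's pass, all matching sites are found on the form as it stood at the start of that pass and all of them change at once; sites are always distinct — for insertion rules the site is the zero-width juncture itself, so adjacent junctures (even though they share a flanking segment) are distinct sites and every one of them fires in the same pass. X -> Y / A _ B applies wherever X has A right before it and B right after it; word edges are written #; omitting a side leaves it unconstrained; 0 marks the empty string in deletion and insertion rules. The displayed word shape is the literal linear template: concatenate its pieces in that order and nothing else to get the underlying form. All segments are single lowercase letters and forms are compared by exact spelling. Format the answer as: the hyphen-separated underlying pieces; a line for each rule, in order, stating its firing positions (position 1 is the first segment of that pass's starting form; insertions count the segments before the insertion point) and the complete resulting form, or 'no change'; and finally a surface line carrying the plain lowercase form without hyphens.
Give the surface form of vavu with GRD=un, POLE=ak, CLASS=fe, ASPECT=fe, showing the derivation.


underlying: vavu-kep-se-gum-uk
1. k -> g, p -> b, t -> d / V _ V: fires at position(s) 5: vavugepsegumuk
surface: vavugepsegumuk


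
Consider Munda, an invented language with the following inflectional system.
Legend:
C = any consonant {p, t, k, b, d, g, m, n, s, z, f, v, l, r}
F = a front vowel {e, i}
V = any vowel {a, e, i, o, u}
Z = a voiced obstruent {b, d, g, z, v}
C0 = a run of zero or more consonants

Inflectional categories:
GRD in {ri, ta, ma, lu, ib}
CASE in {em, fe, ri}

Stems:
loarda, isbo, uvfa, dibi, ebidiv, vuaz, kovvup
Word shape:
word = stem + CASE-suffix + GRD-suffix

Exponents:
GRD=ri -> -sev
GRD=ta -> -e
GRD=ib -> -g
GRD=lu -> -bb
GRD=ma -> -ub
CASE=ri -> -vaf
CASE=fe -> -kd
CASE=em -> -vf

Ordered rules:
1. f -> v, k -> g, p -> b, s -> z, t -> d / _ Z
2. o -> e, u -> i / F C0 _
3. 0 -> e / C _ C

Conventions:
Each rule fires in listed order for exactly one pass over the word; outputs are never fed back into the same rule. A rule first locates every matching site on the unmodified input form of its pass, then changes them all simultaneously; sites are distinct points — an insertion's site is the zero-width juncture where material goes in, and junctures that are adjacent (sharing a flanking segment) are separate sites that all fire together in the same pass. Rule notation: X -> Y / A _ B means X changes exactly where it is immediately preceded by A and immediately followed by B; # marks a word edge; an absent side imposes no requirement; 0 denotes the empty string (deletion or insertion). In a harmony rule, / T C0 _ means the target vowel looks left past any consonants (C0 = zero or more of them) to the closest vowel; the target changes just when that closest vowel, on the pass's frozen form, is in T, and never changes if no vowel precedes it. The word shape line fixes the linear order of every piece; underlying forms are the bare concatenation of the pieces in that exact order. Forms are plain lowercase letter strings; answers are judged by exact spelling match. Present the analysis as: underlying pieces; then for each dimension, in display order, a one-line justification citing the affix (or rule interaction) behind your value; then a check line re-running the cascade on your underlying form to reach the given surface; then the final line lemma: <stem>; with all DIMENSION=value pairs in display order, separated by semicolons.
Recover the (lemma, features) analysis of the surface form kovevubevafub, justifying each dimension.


underlying: kovvup-vaf-ub
GRD=ma - signalled by the affix -ub
CASE=ri - signalled by the affix -vaf
check: kovvupvafub -> kovvubvafub -> kovvubvafub -> kovevubevafub
lemma: kovvup; GRD=ma; CASE=ri


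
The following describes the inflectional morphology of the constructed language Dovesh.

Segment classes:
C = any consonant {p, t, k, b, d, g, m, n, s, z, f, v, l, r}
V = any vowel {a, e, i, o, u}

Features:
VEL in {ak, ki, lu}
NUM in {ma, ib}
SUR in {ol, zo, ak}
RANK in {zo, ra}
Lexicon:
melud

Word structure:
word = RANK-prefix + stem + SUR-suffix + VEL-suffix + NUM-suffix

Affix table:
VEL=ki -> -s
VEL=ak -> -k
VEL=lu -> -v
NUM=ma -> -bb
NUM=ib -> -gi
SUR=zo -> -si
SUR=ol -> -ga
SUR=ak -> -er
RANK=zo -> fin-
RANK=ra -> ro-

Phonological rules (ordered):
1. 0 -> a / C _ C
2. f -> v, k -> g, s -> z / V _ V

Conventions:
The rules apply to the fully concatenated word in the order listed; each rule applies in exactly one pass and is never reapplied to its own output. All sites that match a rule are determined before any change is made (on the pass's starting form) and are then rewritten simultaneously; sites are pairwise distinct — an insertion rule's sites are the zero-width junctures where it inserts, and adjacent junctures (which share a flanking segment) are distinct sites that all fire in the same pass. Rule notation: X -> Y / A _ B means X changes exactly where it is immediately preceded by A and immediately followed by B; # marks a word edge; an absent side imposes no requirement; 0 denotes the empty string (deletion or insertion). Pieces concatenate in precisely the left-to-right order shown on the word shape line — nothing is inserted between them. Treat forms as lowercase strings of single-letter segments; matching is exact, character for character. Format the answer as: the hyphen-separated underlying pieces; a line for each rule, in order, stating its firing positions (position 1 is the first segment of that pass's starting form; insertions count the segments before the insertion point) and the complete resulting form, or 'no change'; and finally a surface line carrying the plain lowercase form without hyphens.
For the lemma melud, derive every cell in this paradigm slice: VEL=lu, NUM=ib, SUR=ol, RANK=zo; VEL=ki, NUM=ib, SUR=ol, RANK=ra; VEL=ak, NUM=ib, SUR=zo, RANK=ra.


cell VEL=lu, NUM=ib, SUR=ol, RANK=zo:
underlying: fin-melud-ga-v-gi
1. 0 -> a / C _ C: inserts after position(s) 3, 8, 11: finameludagavagi
2. f -> v, k -> g, s -> z / V _ V: no change
surface: finameludagavagi

cell VEL=ki, NUM=ib, SUR=ol, RANK=ra:
underlying: ro-melud-ga-s-gi
1. 0 -> a / C _ C: inserts after position(s) 7, 10: romeludagasagi
2. f -> v, k -> g, s -> z / V _ V: fires at position(s) 11: romeludagazagi
surface: romeludagazagi

cell VEL=ak, NUM=ib, SUR=zo, RANK=ra:
underlying: ro-melud-si-k-gi
1. 0 -> a / C _ C: inserts after position(s) 7, 10: romeludasikagi
2. f -> v, k -> g, s -> z / V _ V: fires at position(s) 9, 11: romeludazigagi
surface: romeludazigagi


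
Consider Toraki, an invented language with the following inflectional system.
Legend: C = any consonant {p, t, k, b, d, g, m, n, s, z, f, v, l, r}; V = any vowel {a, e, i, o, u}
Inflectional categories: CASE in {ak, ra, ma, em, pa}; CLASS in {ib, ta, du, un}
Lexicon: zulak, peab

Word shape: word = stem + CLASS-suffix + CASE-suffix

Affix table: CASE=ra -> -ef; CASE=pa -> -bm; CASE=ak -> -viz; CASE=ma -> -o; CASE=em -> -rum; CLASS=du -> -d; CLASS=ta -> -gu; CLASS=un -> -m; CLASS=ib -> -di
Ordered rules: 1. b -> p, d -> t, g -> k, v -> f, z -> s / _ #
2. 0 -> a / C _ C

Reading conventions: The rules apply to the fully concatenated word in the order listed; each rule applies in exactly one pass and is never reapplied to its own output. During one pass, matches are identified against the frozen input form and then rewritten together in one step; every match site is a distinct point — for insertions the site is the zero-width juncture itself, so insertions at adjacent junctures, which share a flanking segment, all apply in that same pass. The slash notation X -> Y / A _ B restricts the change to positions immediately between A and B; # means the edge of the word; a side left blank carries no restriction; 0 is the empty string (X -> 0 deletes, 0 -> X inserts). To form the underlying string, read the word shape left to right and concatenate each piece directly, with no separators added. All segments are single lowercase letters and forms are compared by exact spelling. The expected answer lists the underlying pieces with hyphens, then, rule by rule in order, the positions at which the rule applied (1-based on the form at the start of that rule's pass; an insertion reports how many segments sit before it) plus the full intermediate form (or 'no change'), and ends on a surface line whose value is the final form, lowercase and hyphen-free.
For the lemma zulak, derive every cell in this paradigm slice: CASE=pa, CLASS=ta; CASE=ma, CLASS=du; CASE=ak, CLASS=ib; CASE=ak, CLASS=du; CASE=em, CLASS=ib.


cell CASE=pa, CLASS=ta:
underlying: zulak-gu-bm
1. b -> p, d -> t, g -> k, v -> f, z -> s / _ #: no change
2. 0 -> a / C _ C: inserts after position(s) 5, 8: zulakagubam
surface: zulakagubam

cell CASE=ma, CLASS=du:
underlying: zulak-d-o
1. b -> p, d -> t, g -> k, v -> f, z -> s / _ #: no change
2. 0 -> a / C _ C: inserts after position(s) 5: zulakado
surface: zulakado

cell CASE=ak, CLASS=ib:
underlying: zulak-di-viz
1. b -> p, d -> t, g -> k, v -> f, z -> s / _ #: fires at position(s) 10: zulakdivis
2. 0 -> a / C _ C: inserts after position(s) 5: zulakadivis
surface: zulakadivis

cell CASE=ak, CLASS=du:
underlying: zulak-d-viz
1. b -> p, d -> t, g -> k, v -> f, z -> s / _ #: fires at position(s) 9: zulakdvis
2. 0 -> a / C _ C: inserts after position(s) 5, 6: zulakadavis
surface: zulakadavis

cell CASE=em, CLASS=ib:
underlying: zulak-di-rum
1. b -> p, d -> t, g -> k, v -> f, z -> s / _ #: no change
2. 0 -> a / C _ C: inserts after position(s) 5: zulakadirum
surface: zulakadirum


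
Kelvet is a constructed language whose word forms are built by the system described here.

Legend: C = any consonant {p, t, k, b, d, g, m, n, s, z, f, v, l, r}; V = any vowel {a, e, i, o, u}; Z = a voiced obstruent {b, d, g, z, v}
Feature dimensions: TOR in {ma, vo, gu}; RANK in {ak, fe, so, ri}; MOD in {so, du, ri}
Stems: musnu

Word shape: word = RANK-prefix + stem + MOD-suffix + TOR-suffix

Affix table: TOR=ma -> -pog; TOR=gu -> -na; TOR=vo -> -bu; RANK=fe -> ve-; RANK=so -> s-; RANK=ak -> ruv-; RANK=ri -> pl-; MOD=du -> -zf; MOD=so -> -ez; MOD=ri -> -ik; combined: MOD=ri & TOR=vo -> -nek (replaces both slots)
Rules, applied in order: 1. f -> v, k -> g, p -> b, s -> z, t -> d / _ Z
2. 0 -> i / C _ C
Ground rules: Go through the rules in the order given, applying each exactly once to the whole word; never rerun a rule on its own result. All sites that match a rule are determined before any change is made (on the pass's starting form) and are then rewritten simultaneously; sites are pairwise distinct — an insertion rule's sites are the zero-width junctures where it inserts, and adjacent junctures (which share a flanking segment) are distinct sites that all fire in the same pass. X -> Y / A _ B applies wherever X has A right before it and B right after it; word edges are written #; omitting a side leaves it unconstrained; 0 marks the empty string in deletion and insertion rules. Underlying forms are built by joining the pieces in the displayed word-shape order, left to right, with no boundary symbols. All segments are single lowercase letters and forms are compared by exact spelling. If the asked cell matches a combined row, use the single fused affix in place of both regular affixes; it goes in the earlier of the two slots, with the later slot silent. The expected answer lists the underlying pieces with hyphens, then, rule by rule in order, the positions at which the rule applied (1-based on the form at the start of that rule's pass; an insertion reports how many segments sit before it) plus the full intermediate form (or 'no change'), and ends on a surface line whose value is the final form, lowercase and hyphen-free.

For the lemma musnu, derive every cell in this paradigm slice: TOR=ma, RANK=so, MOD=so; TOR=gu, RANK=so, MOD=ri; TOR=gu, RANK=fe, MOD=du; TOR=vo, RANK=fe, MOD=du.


cell TOR=ma, RANK=so, MOD=so:
underlying: s-musnu-ez-pog
1. f -> v, k -> g, p -> b, s -> z, t -> d / _ Z: no change
2. 0 -> i / C _ C: inserts after position(s) 1, 4, 8: simusinuezipog
surface: simusinuezipog

cell TOR=gu, RANK=so, MOD=ri:
underlying: s-musnu-ik-na
1. f -> v, k -> g, p -> b, s -> z, t -> d / _ Z: no change
2. 0 -> i / C _ C: inserts after position(s) 1, 4, 8: simusinuikina
surface: simusinuikina

cell TOR=gu, RANK=fe, MOD=du:
underlying: ve-musnu-zf-na
1. f -> v, k -> g, p -> b, s -> z, t -> d / _ Z: no change
2. 0 -> i / C _ C: inserts after position(s) 5, 8, 9: vemusinuzifina
surface: vemusinuzifina

cell TOR=vo, RANK=fe, MOD=du:
underlying: ve-musnu-zf-bu
1. f -> v, k -> g, p -> b, s -> z, t -> d / _ Z: fires at position(s) 9: vemusnuzvbu
2. 0 -> i / C _ C: inserts after position(s) 5, 8, 9: vemusinuzivibu
surface: vemusinuzivibu


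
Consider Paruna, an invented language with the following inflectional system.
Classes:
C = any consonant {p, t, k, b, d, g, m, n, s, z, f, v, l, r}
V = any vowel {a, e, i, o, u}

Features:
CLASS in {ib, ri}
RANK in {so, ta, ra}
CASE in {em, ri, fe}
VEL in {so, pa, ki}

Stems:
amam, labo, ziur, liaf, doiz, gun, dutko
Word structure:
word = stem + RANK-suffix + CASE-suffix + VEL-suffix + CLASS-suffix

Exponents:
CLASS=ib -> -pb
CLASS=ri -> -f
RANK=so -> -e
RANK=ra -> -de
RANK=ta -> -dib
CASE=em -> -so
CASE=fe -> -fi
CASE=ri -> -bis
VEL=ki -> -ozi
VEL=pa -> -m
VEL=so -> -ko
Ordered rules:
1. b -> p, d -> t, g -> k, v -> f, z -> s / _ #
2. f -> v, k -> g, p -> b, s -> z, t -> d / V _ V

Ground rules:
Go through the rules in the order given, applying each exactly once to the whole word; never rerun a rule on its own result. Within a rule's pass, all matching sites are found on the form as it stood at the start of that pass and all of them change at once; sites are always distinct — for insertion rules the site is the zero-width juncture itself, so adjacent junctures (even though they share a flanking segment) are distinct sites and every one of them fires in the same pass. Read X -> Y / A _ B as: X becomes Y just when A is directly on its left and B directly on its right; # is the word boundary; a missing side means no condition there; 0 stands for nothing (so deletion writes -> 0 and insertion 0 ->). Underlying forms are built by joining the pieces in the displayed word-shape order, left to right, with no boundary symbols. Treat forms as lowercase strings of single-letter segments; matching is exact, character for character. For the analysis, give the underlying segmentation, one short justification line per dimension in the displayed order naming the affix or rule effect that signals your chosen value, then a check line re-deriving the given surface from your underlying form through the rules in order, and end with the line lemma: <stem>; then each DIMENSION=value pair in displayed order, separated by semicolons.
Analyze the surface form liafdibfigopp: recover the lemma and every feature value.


underlying: liaf-dib-fi-ko-pb
CLASS=ib - signalled by the affix -pb
RANK=ta - signalled by the affix -dib
CASE=fe - signalled by the affix -fi
VEL=so - signalled by the affix -ko
check: liafdibfikopb -> liafdibfikopp -> liafdibfigopp
lemma: liaf; CLASS=ib; RANK=ta; CASE=fe; VEL=so


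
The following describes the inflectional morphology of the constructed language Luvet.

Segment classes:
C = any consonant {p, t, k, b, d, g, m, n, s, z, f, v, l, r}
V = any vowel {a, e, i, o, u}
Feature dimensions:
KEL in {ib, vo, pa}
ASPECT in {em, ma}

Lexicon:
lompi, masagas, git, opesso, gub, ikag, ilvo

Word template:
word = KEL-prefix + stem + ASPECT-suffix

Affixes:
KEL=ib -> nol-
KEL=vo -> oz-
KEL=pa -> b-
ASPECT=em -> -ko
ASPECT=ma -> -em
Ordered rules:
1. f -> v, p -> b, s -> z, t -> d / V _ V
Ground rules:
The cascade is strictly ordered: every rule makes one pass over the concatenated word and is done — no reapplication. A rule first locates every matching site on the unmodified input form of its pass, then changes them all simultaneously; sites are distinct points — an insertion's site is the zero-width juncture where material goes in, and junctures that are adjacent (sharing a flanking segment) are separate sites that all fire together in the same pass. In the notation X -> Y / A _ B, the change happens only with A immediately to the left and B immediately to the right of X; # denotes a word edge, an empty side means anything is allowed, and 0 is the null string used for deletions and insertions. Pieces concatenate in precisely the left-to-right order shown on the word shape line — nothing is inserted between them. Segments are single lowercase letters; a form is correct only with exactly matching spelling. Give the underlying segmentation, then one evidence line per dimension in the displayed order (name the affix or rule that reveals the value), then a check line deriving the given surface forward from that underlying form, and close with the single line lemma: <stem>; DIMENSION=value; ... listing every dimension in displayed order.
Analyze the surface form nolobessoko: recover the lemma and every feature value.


underlying: nol-opesso-ko
KEL=ib - signalled by the affix nol-
ASPECT=em - signalled by the affix -ko
check: nolopessoko -> nolobessoko
lemma: opesso; KEL=ib; ASPECT=em


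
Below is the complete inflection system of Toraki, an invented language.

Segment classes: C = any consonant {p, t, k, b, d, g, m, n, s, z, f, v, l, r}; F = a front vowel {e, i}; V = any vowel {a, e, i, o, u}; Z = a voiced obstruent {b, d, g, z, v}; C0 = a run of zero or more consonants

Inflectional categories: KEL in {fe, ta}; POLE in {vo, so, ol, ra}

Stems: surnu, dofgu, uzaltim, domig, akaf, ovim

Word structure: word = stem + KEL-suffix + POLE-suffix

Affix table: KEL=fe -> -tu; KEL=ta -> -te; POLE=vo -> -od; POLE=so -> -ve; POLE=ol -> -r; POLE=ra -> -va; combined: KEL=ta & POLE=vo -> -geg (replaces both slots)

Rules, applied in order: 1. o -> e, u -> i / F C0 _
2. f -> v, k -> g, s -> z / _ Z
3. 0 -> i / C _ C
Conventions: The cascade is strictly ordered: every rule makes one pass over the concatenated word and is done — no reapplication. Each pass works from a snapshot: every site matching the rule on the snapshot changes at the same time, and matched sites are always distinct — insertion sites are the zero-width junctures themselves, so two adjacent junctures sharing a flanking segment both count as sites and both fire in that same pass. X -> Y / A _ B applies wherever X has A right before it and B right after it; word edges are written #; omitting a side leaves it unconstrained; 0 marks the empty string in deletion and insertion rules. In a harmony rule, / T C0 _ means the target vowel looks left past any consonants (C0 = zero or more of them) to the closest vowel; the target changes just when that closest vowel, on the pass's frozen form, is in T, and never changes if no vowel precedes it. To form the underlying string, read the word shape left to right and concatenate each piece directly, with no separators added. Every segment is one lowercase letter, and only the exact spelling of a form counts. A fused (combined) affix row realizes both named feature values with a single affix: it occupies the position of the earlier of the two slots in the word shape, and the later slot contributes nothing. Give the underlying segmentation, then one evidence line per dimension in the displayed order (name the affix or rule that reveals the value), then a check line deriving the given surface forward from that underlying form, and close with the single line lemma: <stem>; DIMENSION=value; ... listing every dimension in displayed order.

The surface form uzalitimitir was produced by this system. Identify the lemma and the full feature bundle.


underlying: uzaltim-tu-r
KEL=fe - signalled by the affix -tu
POLE=ol - signalled by the affix -r
check: uzaltimtur -> uzaltimtir -> uzaltimtir -> uzalitimitir
lemma: uzaltim; KEL=fe; POLE=ol


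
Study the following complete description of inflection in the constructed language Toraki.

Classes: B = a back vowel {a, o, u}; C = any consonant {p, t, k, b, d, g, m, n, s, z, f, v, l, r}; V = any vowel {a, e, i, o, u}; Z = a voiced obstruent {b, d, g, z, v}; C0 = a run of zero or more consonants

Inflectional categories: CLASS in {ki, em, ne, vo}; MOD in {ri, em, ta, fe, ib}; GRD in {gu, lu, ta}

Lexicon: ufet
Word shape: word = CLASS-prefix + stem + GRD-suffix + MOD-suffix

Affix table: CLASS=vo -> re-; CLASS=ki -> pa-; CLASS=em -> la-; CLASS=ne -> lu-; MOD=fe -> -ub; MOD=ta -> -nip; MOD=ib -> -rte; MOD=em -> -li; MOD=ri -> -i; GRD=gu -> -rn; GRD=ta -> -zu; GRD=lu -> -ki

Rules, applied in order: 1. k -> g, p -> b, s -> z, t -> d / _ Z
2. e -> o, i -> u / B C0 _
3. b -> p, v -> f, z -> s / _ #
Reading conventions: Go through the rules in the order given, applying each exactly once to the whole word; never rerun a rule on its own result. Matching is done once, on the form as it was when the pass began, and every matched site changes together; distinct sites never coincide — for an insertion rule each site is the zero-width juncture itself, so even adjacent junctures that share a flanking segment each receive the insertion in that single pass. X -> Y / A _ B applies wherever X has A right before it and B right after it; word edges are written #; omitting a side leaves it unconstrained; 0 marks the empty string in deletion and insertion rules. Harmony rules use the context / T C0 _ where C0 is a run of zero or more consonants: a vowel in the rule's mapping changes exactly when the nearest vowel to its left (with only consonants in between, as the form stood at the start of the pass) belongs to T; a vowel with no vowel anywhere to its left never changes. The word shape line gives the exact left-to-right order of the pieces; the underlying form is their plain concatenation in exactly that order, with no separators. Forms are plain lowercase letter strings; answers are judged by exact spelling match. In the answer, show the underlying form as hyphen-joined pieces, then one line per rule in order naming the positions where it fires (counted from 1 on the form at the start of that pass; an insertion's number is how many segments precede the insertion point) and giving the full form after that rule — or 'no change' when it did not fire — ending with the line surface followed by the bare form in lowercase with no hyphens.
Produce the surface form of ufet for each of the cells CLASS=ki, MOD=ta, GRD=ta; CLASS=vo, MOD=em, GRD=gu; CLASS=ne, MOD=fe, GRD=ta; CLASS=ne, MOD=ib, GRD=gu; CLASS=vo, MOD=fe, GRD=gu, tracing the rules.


cell CLASS=ki, MOD=ta, GRD=ta:
underlying: pa-ufet-zu-nip
1. k -> g, p -> b, s -> z, t -> d / _ Z: fires at position(s) 6: paufedzunip
2. e -> o, i -> u / B C0 _: fires at position(s) 5, 10: paufodzunup
3. b -> p, v -> f, z -> s / _ #: no change
surface: paufodzunup

cell CLASS=vo, MOD=em, GRD=gu:
underlying: re-ufet-rn-li
1. k -> g, p -> b, s -> z, t -> d / _ Z: no change
2. e -> o, i -> u / B C0 _: fires at position(s) 5: reufotrnli
3. b -> p, v -> f, z -> s / _ #: no change
surface: reufotrnli

cell CLASS=ne, MOD=fe, GRD=ta:
underlying: lu-ufet-zu-ub
1. k -> g, p -> b, s -> z, t -> d / _ Z: fires at position(s) 6: luufedzuub
2. e -> o, i -> u / B C0 _: fires at position(s) 5: luufodzuub
3. b -> p, v -> f, z -> s / _ #: fires at position(s) 10: luufodzuup
surface: luufodzuup

cell CLASS=ne, MOD=ib, GRD=gu:
underlying: lu-ufet-rn-rte
1. k -> g, p -> b, s -> z, t -> d / _ Z: no change
2. e -> o, i -> u / B C0 _: fires at position(s) 5: luufotrnrte
3. b -> p, v -> f, z -> s / _ #: no change
surface: luufotrnrte

cell CLASS=vo, MOD=fe, GRD=gu:
underlying: re-ufet-rn-ub
1. k -> g, p -> b, s -> z, t -> d / _ Z: no change
2. e -> o, i -> u / B C0 _: fires at position(s) 5: reufotrnub
3. b -> p, v -> f, z -> s / _ #: fires at position(s) 10: reufotrnup
surface: reufotrnup


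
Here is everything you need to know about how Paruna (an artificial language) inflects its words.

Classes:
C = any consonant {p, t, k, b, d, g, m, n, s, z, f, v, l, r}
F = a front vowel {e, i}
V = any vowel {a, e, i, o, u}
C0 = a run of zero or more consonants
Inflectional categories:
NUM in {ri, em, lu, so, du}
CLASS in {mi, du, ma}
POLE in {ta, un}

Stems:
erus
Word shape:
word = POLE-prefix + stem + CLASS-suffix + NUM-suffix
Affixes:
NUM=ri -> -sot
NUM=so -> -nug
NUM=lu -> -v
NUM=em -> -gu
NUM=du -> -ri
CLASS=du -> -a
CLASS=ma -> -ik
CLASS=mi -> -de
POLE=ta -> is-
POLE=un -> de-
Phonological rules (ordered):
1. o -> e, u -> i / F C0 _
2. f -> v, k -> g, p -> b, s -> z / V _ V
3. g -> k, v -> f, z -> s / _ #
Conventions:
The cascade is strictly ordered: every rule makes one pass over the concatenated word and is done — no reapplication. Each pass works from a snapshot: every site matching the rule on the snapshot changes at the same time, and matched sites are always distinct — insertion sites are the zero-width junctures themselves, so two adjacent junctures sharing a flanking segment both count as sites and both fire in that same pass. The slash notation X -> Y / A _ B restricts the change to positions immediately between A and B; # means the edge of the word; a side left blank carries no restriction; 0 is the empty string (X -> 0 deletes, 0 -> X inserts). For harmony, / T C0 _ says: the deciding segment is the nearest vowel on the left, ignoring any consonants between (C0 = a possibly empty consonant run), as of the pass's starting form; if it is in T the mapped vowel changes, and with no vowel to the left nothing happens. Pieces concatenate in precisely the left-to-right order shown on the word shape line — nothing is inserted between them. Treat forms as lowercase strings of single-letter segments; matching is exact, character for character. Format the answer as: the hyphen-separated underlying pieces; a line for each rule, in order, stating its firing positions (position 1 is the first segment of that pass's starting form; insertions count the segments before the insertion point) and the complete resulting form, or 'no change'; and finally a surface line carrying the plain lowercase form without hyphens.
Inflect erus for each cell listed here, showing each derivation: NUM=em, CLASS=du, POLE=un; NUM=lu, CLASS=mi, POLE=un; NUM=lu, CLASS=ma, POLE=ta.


cell NUM=em, CLASS=du, POLE=un:
underlying: de-erus-a-gu
1. o -> e, u -> i / F C0 _: fires at position(s) 5: deerisagu
2. f -> v, k -> g, p -> b, s -> z / V _ V: fires at position(s) 6: deerizagu
3. g -> k, v -> f, z -> s / _ #: no change
surface: deerizagu

cell NUM=lu, CLASS=mi, POLE=un:
underlying: de-erus-de-v
1. o -> e, u -> i / F C0 _: fires at position(s) 5: deerisdev
2. f -> v, k -> g, p -> b, s -> z / V _ V: no change
3. g -> k, v -> f, z -> s / _ #: fires at position(s) 9: deerisdef
surface: deerisdef

cell NUM=lu, CLASS=ma, POLE=ta:
underlying: is-erus-ik-v
1. o -> e, u -> i / F C0 _: fires at position(s) 5: iserisikv
2. f -> v, k -> g, p -> b, s -> z / V _ V: fires at position(s) 2, 6: izerizikv
3. g -> k, v -> f, z -> s / _ #: fires at position(s) 9: izerizikf
surface: izerizikf


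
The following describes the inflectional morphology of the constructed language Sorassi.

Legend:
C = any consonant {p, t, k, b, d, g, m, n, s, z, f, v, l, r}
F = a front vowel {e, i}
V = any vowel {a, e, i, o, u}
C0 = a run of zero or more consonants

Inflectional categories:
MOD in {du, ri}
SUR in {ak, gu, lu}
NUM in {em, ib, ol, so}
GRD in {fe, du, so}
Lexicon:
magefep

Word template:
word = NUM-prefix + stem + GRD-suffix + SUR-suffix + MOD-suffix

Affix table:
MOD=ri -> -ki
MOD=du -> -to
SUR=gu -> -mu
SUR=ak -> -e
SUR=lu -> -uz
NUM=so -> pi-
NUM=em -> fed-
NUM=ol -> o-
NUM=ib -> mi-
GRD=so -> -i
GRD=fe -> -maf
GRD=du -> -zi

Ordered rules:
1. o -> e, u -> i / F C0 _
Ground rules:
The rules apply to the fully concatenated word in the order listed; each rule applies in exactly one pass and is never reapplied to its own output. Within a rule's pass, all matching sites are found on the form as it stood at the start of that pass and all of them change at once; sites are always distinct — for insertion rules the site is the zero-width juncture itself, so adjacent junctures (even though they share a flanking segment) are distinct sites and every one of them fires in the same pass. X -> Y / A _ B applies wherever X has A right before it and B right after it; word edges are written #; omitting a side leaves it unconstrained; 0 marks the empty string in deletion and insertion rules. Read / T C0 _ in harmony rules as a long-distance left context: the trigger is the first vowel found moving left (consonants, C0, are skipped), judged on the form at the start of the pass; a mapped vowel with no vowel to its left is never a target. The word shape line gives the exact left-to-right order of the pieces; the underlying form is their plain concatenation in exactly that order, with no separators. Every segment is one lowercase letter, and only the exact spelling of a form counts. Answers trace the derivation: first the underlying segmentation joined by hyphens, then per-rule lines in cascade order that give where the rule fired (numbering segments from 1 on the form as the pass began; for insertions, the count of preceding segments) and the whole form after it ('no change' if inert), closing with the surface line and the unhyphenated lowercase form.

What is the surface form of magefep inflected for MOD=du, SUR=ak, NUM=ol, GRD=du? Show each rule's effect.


underlying: o-magefep-zi-e-to
1. o -> e, u -> i / F C0 _: fires at position(s) 13: omagefepziete
surface: omagefepziete


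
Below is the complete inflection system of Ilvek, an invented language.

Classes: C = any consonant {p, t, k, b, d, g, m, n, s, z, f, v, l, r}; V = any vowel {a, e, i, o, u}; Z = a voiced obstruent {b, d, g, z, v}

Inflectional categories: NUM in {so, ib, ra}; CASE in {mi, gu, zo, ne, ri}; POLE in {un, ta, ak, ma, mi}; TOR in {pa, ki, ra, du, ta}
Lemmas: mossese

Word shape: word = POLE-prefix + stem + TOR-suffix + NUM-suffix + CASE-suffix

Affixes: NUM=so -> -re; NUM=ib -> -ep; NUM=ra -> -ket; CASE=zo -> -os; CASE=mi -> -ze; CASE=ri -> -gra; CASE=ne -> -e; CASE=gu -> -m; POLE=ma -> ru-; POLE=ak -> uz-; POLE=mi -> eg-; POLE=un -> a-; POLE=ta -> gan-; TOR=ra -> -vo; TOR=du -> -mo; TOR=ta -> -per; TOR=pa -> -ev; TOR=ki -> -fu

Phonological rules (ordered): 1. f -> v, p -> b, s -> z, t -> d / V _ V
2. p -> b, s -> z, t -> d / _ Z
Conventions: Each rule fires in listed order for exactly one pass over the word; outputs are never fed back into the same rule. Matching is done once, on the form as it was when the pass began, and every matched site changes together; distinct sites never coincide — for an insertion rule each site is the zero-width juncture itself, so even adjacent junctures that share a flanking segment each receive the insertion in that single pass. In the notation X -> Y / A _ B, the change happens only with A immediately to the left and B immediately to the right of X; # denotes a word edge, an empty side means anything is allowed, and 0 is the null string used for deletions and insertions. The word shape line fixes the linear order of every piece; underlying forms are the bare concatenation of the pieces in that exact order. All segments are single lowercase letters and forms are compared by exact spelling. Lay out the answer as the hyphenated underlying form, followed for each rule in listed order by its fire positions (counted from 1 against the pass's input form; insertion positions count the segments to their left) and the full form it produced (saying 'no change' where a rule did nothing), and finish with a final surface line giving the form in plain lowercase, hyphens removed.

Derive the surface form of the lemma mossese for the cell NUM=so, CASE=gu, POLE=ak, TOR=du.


underlying: uz-mossese-mo-re-m
1. f -> v, p -> b, s -> z, t -> d / V _ V: fires at position(s) 8: uzmossezemorem
2. p -> b, s -> z, t -> d / _ Z: no change
surface: uzmossezemorem


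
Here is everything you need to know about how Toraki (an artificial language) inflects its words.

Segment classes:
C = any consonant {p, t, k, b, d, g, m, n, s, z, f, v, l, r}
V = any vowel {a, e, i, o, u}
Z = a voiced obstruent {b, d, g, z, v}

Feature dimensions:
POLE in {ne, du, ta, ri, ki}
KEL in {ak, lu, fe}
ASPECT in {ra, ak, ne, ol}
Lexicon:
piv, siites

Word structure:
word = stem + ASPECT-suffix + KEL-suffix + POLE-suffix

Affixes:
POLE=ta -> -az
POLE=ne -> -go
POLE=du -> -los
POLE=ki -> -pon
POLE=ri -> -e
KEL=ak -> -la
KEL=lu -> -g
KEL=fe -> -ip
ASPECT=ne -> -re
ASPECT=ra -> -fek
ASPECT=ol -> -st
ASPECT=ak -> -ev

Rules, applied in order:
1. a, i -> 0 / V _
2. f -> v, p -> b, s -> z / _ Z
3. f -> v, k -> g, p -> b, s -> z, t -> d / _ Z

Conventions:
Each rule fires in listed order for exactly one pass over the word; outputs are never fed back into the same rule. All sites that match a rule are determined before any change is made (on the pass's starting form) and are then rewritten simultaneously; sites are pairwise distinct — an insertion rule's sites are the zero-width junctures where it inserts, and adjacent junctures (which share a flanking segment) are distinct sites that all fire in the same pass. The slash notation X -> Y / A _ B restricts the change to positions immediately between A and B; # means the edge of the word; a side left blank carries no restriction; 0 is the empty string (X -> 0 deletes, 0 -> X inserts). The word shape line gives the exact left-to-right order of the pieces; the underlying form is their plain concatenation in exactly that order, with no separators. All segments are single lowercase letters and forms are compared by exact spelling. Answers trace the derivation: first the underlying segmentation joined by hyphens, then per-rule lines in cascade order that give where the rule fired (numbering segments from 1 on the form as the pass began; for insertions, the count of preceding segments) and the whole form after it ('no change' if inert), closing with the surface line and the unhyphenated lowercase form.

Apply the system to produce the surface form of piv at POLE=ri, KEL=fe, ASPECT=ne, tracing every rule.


underlying: piv-re-ip-e
1. a, i -> 0 / V _: fires at position(s) 6: pivrepe
2. f -> v, p -> b, s -> z / _ Z: no change
3. f -> v, k -> g, p -> b, s -> z, t -> d / _ Z: no change
surface: pivrepe


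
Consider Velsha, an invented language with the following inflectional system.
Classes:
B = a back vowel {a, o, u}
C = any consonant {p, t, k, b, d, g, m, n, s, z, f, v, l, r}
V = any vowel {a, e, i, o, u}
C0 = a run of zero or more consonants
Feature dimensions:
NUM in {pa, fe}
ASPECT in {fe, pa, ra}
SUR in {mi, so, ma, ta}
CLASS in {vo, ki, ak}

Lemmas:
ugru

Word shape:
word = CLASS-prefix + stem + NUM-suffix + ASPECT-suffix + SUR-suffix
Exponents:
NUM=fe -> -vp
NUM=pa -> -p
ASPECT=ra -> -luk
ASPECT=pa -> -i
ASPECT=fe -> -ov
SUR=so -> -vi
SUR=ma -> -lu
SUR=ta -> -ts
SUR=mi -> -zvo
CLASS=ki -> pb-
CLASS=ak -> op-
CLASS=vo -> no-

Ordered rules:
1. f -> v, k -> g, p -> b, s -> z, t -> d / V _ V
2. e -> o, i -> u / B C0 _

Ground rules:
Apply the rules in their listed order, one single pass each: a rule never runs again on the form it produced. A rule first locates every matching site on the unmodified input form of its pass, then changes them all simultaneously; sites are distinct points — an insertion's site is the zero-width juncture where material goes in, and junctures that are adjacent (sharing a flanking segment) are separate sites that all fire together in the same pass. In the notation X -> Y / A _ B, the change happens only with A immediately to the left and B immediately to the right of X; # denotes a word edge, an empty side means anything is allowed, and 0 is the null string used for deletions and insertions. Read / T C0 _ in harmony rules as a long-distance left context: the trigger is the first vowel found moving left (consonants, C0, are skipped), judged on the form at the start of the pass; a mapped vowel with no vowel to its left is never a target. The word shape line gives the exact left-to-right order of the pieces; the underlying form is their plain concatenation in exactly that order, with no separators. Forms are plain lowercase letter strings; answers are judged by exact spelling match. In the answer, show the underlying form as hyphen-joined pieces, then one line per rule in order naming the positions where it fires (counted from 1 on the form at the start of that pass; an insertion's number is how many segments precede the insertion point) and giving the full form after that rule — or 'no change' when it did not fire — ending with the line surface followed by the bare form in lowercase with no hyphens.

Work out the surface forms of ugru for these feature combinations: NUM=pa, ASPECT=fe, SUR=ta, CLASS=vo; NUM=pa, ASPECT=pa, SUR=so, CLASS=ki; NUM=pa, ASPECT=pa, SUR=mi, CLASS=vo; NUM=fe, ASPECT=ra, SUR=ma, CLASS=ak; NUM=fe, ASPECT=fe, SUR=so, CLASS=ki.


cell NUM=pa, ASPECT=fe, SUR=ta, CLASS=vo:
underlying: no-ugru-p-ov-ts
1. f -> v, k -> g, p -> b, s -> z, t -> d / V _ V: fires at position(s) 7: nougrubovts
2. e -> o, i -> u / B C0 _: no change
surface: nougrubovts

cell NUM=pa, ASPECT=pa, SUR=so, CLASS=ki:
underlying: pb-ugru-p-i-vi
1. f -> v, k -> g, p -> b, s -> z, t -> d / V _ V: fires at position(s) 7: pbugrubivi
2. e -> o, i -> u / B C0 _: fires at position(s) 8: pbugrubuvi
surface: pbugrubuvi

cell NUM=pa, ASPECT=pa, SUR=mi, CLASS=vo:
underlying: no-ugru-p-i-zvo
1. f -> v, k -> g, p -> b, s -> z, t -> d / V _ V: fires at position(s) 7: nougrubizvo
2. e -> o, i -> u / B C0 _: fires at position(s) 8: nougrubuzvo
surface: nougrubuzvo

cell NUM=fe, ASPECT=ra, SUR=ma, CLASS=ak:
underlying: op-ugru-vp-luk-lu
1. f -> v, k -> g, p -> b, s -> z, t -> d / V _ V: fires at position(s) 2: obugruvpluklu
2. e -> o, i -> u / B C0 _: no change
surface: obugruvpluklu

cell NUM=fe, ASPECT=fe, SUR=so, CLASS=ki:
underlying: pb-ugru-vp-ov-vi
1. f -> v, k -> g, p -> b, s -> z, t -> d / V _ V: no change
2. e -> o, i -> u / B C0 _: fires at position(s) 12: pbugruvpovvu
surface: pbugruvpovvu
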